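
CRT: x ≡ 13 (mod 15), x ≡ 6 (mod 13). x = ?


M = 15*13 = 195
M1 = M/15 = 13, M2 = M/13 = 15
M1^(-1) mod 15 = 7, M2^(-1) mod 13 = 7
x = 13*13*7 + 6*15*7 = 1813
1813 mod 195 = 58
Check: 58 mod 15 = 13 ✓, 58 mod 13 = 6 ✓

x ≡ 58 (mod 195)


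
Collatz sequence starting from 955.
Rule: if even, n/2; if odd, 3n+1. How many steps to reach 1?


955 → 2866 → 1433 → 4300 → 2150 → 1075 → 3226 → 1613 → 4840 → 2420 → 1210 → 605 → 1816 → 908 → 454 → 227 → 682 → 341 → 1024 → 512 → 256 → 128 → 64 → 32 → 16 → 8 → 4 → 2 → 1
Total steps = 28

28 steps


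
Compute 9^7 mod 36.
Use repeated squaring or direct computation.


9^1 mod 36 = 9
9^2 mod 36 = 9
9^3 mod 36 = 9
9^4 mod 36 = 9
9^5 mod 36 = 9
9^6 mod 36 = 9
9^7 mod 36 = 9


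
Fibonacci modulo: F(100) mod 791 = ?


F(k) mod 791 for k=1..100:
1, 1, 2, 3, 5, 8, 13, 21, 34, 55, 89, 144, 233, 377, 610, 196, 15, 211, 226, 437, 663, 309, 181, 490, 671, 370, 250, 620, 79, 699, 778, 686, 673, 568, 450, 227, 677, 113, 790, 112, 111, 223, 334, 557, 100, 657, 757, 623, 589, 421, 219, 640, 68, 708, 776, 693, 678, 580, 467, 256, 723, 188, 120, 308, 428, 736, 373, 318, 691, 218, 118, 336, 454, 790, 453, 452, 114, 566, 680, 455, 344, 8, 352, 360, 712, 281, 202, 483, 685, 377, 271, 648, 128, 776, 113, 98, 211, 309, 520, 38
F(100) mod 791 = 38


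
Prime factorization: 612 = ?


612 / 2 = 306
306 / 2 = 153
153 / 3 = 51
51 / 3 = 17
17 / 17 = 1
612 = 2^2 × 3^2 × 17


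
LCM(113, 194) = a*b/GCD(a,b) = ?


GCD(113, 194) = 1
LCM = 113*194/1 = 21922/1 = 21922

LCM = 21922


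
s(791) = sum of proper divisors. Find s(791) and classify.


Proper divisors: 1, 7, 113
Sum = 1 + 7 + 113 = 121
121 < 791 → deficient

s(791) = 121 (deficient)


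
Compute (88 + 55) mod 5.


88 + 55 = 143
143 mod 5 = 3


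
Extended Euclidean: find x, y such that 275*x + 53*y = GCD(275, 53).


Tabular extended Euclidean (each row: r = 275*s + 53*t):
r=275, s=1, t=0
r=53, s=0, t=1
q=5: r=10, s=1, t=-5   [275*(1) + 53*(-5) = 10]
q=5: r=3, s=-5, t=26   [275*(-5) + 53*(26) = 3]
q=3: r=1, s=16, t=-83   [275*(16) + 53*(-83) = 1]
q=3: r=0, s=-53, t=275   [275*(-53) + 53*(275) = 0]
GCD = 1; from the row with r=1: x=16, y=-83
Check: 275*(16) + 53*(-83) = 4400 - 4399 = 1

GCD = 1, x = 16, y = -83


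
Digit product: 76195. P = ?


7 × 6 × 1 × 9 × 5 = 1890


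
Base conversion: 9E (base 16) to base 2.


9E (base 16) = 158 (decimal)
158 (decimal) = 10011110 (base 2)


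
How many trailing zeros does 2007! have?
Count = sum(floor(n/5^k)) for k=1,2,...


floor(2007/5) = 401
floor(2007/25) = 80
floor(2007/125) = 16
floor(2007/625) = 3
Total = 500

500 trailing zeros


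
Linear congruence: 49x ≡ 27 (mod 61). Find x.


GCD(49, 61) = 1, unique solution
a^(-1) mod 61 = 5
x = 5 * 27 mod 61 = 13

x ≡ 13 (mod 61)


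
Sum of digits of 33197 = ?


3 + 3 + 1 + 9 + 7 = 23


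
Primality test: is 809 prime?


Check divisors up to sqrt(809) = 28.4429
No divisors found.
809 is prime.

Yes, 809 is prime


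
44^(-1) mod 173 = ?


Use the extended Euclidean algorithm on (173, 44); each row r = 173*s + 44*t:
r=173, s=1, t=0
r=44, s=0, t=1
q=3: r=41, s=1, t=-3   [173*(1) + 44*(-3) = 41]
q=1: r=3, s=-1, t=4   [173*(-1) + 44*(4) = 3]
q=13: r=2, s=14, t=-55   [173*(14) + 44*(-55) = 2]
q=1: r=1, s=-15, t=59   [173*(-15) + 44*(59) = 1]
q=2: r=0, s=44, t=-173   [173*(44) + 44*(-173) = 0]
GCD = 1 with t = 59, so 44*(59) ≡ 1 (mod 173)
Inverse = 59 mod 173 = 59
Check: 44 * 59 = 2596 ≡ 1 (mod 173)

44^(-1) ≡ 59 (mod 173)


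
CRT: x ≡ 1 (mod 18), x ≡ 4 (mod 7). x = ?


M = 18*7 = 126
M1 = M/18 = 7, M2 = M/7 = 18
M1^(-1) mod 18 = 13, M2^(-1) mod 7 = 2
x = 1*7*13 + 4*18*2 = 235
235 mod 126 = 109
Check: 109 mod 18 = 1 ✓, 109 mod 7 = 4 ✓

x ≡ 109 (mod 126)


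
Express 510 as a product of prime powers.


510 / 2 = 255
255 / 3 = 85
85 / 5 = 17
17 / 17 = 1
510 = 2 × 3 × 5 × 17


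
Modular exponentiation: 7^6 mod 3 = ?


7^1 mod 3 = 1
7^2 mod 3 = 1
7^3 mod 3 = 1
7^4 mod 3 = 1
7^5 mod 3 = 1
7^6 mod 3 = 1


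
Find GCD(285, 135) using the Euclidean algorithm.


285 = 2 * 135 + 15
135 = 9 * 15 + 0
GCD = 15


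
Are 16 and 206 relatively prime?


Euclidean algorithm:
206 = 12 * 16 + 14
16 = 1 * 14 + 2
14 = 7 * 2 + 0
GCD(16, 206) = 2

No, not coprime (GCD = 2)


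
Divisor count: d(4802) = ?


4802 = 2^1 × 7^4
d(4802) = (1+1) × (4+1) = 10

10 divisors


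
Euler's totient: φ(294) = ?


294 = 2 × 3 × 7^2
Prime factors: 2, 3, 7
φ(294) = 294 × (1-1/2) × (1-1/3) × (1-1/7)
= 294 × 1/2 × 2/3 × 6/7 = 84

φ(294) = 84


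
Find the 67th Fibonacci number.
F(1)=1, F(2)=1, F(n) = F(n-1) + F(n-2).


Sequence: 1, 1, 2, 3, 5, 8, 13, 21, 34, 55, 89, 144, 233, 377, 610, 987, 1597, 2584, 4181, 6765, 10946, 17711, 28657, 46368, 75025, 121393, 196418, 317811, 514229, 832040, 1346269, 2178309, 3524578, 5702887, 9227465, 14930352, 24157817, 39088169, 63245986, 102334155, 165580141, 267914296, 433494437, 701408733, 1134903170, 1836311903, 2971215073, 4807526976, 7778742049, 12586269025, 20365011074, 32951280099, 53316291173, 86267571272, 139583862445, 225851433717, 365435296162, 591286729879, 956722026041, 1548008755920, 2504730781961, 4052739537881, 6557470319842, 10610209857723, 17167680177565, 27777890035288, 44945570212853
F(67) = 44945570212853


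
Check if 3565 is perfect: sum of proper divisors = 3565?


Proper divisors of 3565: 1, 5, 23, 31, 115, 155, 713
Sum = 1 + 5 + 23 + 31 + 115 + 155 + 713 = 1043

No, 3565 is not perfect (1043 ≠ 3565)


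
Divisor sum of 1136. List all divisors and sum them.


Divisors of 1136: 1, 2, 4, 8, 16, 71, 142, 284, 568, 1136
Sum = 1 + 2 + 4 + 8 + 16 + 71 + 142 + 284 + 568 + 1136 = 2232

σ(1136) = 2232


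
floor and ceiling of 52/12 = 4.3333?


52/12 = 4.3333
floor = 4
ceil = 5

floor = 4, ceil = 5


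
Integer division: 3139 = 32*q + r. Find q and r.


3139 = 32 * 98 + 3
Check: 3136 + 3 = 3139

q = 98, r = 3


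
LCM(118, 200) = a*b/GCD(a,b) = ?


GCD(118, 200) = 2
LCM = 118*200/2 = 23600/2 = 11800

LCM = 11800


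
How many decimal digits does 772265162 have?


772265162 has 9 digits in base 10
floor(log10(772265162)) + 1 = floor(8.8878) + 1 = 9

9 digits (base 10)


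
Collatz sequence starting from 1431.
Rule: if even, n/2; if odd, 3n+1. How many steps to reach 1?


1431 → 4294 → 2147 → 6442 → 3221 → 9664 → 4832 → 2416 → 1208 → 604 → 302 → 151 → 454 → 227 → 682 → 341 → 1024 → 512 → 256 → 128 → 64 → 32 → 16 → 8 → 4 → 2 → 1
Total steps = 26

26 steps


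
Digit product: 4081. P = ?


4 × 0 × 8 × 1 = 0


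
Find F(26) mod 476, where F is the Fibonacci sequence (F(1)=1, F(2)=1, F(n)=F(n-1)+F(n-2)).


F(k) mod 476 for k=1..26:
1, 1, 2, 3, 5, 8, 13, 21, 34, 55, 89, 144, 233, 377, 134, 35, 169, 204, 373, 101, 474, 99, 97, 196, 293, 13
F(26) mod 476 = 13


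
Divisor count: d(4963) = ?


4963 = 7^1 × 709^1
d(4963) = (1+1) × (1+1) = 4

4 divisors


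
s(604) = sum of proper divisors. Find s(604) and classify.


Proper divisors: 1, 2, 4, 151, 302
Sum = 1 + 2 + 4 + 151 + 302 = 460
460 < 604 → deficient

s(604) = 460 (deficient)


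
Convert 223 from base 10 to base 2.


223 (base 10) = 223 (decimal)
223 (decimal) = 11011111 (base 2)


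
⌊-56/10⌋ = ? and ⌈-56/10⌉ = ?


-56/10 = -5.6000
floor = -6
ceil = -5

floor = -6, ceil = -5


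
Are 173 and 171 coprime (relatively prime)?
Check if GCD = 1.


Euclidean algorithm:
173 = 1 * 171 + 2
171 = 85 * 2 + 1
2 = 2 * 1 + 0
GCD(173, 171) = 1

Yes, coprime (GCD = 1)


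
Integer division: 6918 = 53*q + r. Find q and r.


6918 = 53 * 130 + 28
Check: 6890 + 28 = 6918

q = 130, r = 28


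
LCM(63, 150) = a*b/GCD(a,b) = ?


GCD(63, 150) = 3
LCM = 63*150/3 = 9450/3 = 3150

LCM = 3150


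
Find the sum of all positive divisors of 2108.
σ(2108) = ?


Divisors of 2108: 1, 2, 4, 17, 31, 34, 62, 68, 124, 527, 1054, 2108
Sum = 1 + 2 + 4 + 17 + 31 + 34 + 62 + 68 + 124 + 527 + 1054 + 2108 = 4032

σ(2108) = 4032


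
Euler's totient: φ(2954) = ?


2954 = 2 × 7 × 211
Prime factors: 2, 7, 211
φ(2954) = 2954 × (1-1/2) × (1-1/7) × (1-1/211)
= 2954 × 1/2 × 6/7 × 210/211 = 1260

φ(2954) = 1260


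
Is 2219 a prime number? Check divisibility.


2219 / 7 = 317 (exact division)
2219 is NOT prime.

No, 2219 is not prime


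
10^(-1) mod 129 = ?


Use the extended Euclidean algorithm on (129, 10); each row r = 129*s + 10*t:
r=129, s=1, t=0
r=10, s=0, t=1
q=12: r=9, s=1, t=-12   [129*(1) + 10*(-12) = 9]
q=1: r=1, s=-1, t=13   [129*(-1) + 10*(13) = 1]
q=9: r=0, s=10, t=-129   [129*(10) + 10*(-129) = 0]
GCD = 1 with t = 13, so 10*(13) ≡ 1 (mod 129)
Inverse = 13 mod 129 = 13
Check: 10 * 13 = 130 ≡ 1 (mod 129)

10^(-1) ≡ 13 (mod 129)


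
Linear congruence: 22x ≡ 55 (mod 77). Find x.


GCD(22, 77) = 11 divides 55
Divide: 2x ≡ 5 (mod 7)
x ≡ 6 (mod 7)


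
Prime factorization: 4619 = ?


4619 / 31 = 149
149 / 149 = 1
4619 = 31 × 149


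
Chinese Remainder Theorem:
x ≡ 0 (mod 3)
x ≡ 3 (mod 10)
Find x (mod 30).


M = 3*10 = 30
M1 = M/3 = 10, M2 = M/10 = 3
M1^(-1) mod 3 = 1, M2^(-1) mod 10 = 7
x = 0*10*1 + 3*3*7 = 63
63 mod 30 = 3
Check: 3 mod 3 = 0 ✓, 3 mod 10 = 3 ✓

x ≡ 3 (mod 30)


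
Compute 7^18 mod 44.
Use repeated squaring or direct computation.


7^1 mod 44 = 7
7^2 mod 44 = 5
7^3 mod 44 = 35
7^4 mod 44 = 25
7^5 mod 44 = 43
7^6 mod 44 = 37
7^7 mod 44 = 39
7^8 mod 44 = 9
7^9 mod 44 = 19
7^10 mod 44 = 1
7^11 mod 44 = 7
7^12 mod 44 = 5
7^13 mod 44 = 35
7^14 mod 44 = 25
7^15 mod 44 = 43
7^16 mod 44 = 37
7^17 mod 44 = 39
7^18 mod 44 = 9


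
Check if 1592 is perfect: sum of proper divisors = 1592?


Proper divisors of 1592: 1, 2, 4, 8, 199, 398, 796
Sum = 1 + 2 + 4 + 8 + 199 + 398 + 796 = 1408

No, 1592 is not perfect (1408 ≠ 1592)


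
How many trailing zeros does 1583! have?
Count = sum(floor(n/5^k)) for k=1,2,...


floor(1583/5) = 316
floor(1583/25) = 63
floor(1583/125) = 12
floor(1583/625) = 2
Total = 393

393 trailing zeros


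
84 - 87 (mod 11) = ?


84 - 87 = -3
-3 mod 11 = 8


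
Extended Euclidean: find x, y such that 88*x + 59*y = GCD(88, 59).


Tabular extended Euclidean (each row: r = 88*s + 59*t):
r=88, s=1, t=0
r=59, s=0, t=1
q=1: r=29, s=1, t=-1   [88*(1) + 59*(-1) = 29]
q=2: r=1, s=-2, t=3   [88*(-2) + 59*(3) = 1]
q=29: r=0, s=59, t=-88   [88*(59) + 59*(-88) = 0]
GCD = 1; from the row with r=1: x=-2, y=3
Check: 88*(-2) + 59*(3) = -176 + 177 = 1

GCD = 1, x = -2, y = 3


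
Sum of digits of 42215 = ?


4 + 2 + 2 + 1 + 5 = 14


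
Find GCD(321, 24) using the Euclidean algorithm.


321 = 13 * 24 + 9
24 = 2 * 9 + 6
9 = 1 * 6 + 3
6 = 2 * 3 + 0
GCD = 3


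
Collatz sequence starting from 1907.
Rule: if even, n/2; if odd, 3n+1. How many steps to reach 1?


1907 → 5722 → 2861 → 8584 → 4292 → 2146 → 1073 → 3220 → 1610 → 805 → 2416 → 1208 → 604 → 302 → 151 → 454 → 227 → 682 → 341 → 1024 → 512 → 256 → 128 → 64 → 32 → 16 → 8 → 4 → 2 → 1
Total steps = 29

29 steps


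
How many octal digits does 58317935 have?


58317935 in base 8 = 336356157
Number of digits = 9

9 digits (base 8)


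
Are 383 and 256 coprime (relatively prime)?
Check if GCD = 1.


Euclidean algorithm:
383 = 1 * 256 + 127
256 = 2 * 127 + 2
127 = 63 * 2 + 1
2 = 2 * 1 + 0
GCD(383, 256) = 1

Yes, coprime (GCD = 1)


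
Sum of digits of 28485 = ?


2 + 8 + 4 + 8 + 5 = 27


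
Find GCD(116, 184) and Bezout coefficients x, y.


Tabular extended Euclidean (each row: r = 116*s + 184*t):
r=116, s=1, t=0
r=184, s=0, t=1
q=0: r=116, s=1, t=0   [116*(1) + 184*(0) = 116]
q=1: r=68, s=-1, t=1   [116*(-1) + 184*(1) = 68]
q=1: r=48, s=2, t=-1   [116*(2) + 184*(-1) = 48]
q=1: r=20, s=-3, t=2   [116*(-3) + 184*(2) = 20]
q=2: r=8, s=8, t=-5   [116*(8) + 184*(-5) = 8]
q=2: r=4, s=-19, t=12   [116*(-19) + 184*(12) = 4]
q=2: r=0, s=46, t=-29   [116*(46) + 184*(-29) = 0]
GCD = 4; from the row with r=4: x=-19, y=12
Check: 116*(-19) + 184*(12) = -2204 + 2208 = 4

GCD = 4, x = -19, y = 12


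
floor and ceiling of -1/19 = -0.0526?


-1/19 = -0.0526
floor = -1
ceil = 0

floor = -1, ceil = 0


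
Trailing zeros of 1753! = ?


floor(1753/5) = 350
floor(1753/25) = 70
floor(1753/125) = 14
floor(1753/625) = 2
Total = 436

436 trailing zeros


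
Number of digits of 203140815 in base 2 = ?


203140815 in base 2 = 1100000110111010111011001111
Number of digits = 28

28 digits (base 2)


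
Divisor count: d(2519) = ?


2519 = 11^1 × 229^1
d(2519) = (1+1) × (1+1) = 4

4 divisors


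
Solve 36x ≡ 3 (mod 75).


GCD(36, 75) = 3 divides 3
Divide: 12x ≡ 1 (mod 25)
x ≡ 23 (mod 25)


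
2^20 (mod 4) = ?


2^1 mod 4 = 2
2^2 mod 4 = 0
2^3 mod 4 = 0
2^4 mod 4 = 0
2^5 mod 4 = 0
2^6 mod 4 = 0
2^7 mod 4 = 0
2^8 mod 4 = 0
2^9 mod 4 = 0
2^10 mod 4 = 0
2^11 mod 4 = 0
2^12 mod 4 = 0
2^13 mod 4 = 0
2^14 mod 4 = 0
2^15 mod 4 = 0
2^16 mod 4 = 0
2^17 mod 4 = 0
2^18 mod 4 = 0
2^19 mod 4 = 0
2^20 mod 4 = 0


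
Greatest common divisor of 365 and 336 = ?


365 = 1 * 336 + 29
336 = 11 * 29 + 17
29 = 1 * 17 + 12
17 = 1 * 12 + 5
12 = 2 * 5 + 2
5 = 2 * 2 + 1
2 = 2 * 1 + 0
GCD = 1


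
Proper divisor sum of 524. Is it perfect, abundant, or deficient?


Proper divisors: 1, 2, 4, 131, 262
Sum = 1 + 2 + 4 + 131 + 262 = 400
400 < 524 → deficient

s(524) = 400 (deficient)


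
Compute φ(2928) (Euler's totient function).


2928 = 2^4 × 3 × 61
Prime factors: 2, 3, 61
φ(2928) = 2928 × (1-1/2) × (1-1/3) × (1-1/61)
= 2928 × 1/2 × 2/3 × 60/61 = 960

φ(2928) = 960


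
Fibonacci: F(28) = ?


Sequence: 1, 1, 2, 3, 5, 8, 13, 21, 34, 55, 89, 144, 233, 377, 610, 987, 1597, 2584, 4181, 6765, 10946, 17711, 28657, 46368, 75025, 121393, 196418, 317811
F(28) = 317811


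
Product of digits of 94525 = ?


9 × 4 × 5 × 2 × 5 = 1800


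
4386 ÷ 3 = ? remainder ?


4386 = 3 * 1462 + 0
Check: 4386 + 0 = 4386

q = 1462, r = 0


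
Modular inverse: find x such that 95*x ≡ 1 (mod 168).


Use the extended Euclidean algorithm on (168, 95); each row r = 168*s + 95*t:
r=168, s=1, t=0
r=95, s=0, t=1
q=1: r=73, s=1, t=-1   [168*(1) + 95*(-1) = 73]
q=1: r=22, s=-1, t=2   [168*(-1) + 95*(2) = 22]
q=3: r=7, s=4, t=-7   [168*(4) + 95*(-7) = 7]
q=3: r=1, s=-13, t=23   [168*(-13) + 95*(23) = 1]
q=7: r=0, s=95, t=-168   [168*(95) + 95*(-168) = 0]
GCD = 1 with t = 23, so 95*(23) ≡ 1 (mod 168)
Inverse = 23 mod 168 = 23
Check: 95 * 23 = 2185 ≡ 1 (mod 168)

95^(-1) ≡ 23 (mod 168)


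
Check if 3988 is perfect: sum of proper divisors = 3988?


Proper divisors of 3988: 1, 2, 4, 997, 1994
Sum = 1 + 2 + 4 + 997 + 1994 = 2998

No, 3988 is not perfect (2998 ≠ 3988)


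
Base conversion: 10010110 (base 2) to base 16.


10010110 (base 2) = 150 (decimal)
150 (decimal) = 96 (base 16)


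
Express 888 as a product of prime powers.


888 / 2 = 444
444 / 2 = 222
222 / 2 = 111
111 / 3 = 37
37 / 37 = 1
888 = 2^3 × 3 × 37


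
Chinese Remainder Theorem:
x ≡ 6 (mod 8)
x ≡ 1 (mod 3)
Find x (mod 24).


M = 8*3 = 24
M1 = M/8 = 3, M2 = M/3 = 8
M1^(-1) mod 8 = 3, M2^(-1) mod 3 = 2
x = 6*3*3 + 1*8*2 = 70
70 mod 24 = 22
Check: 22 mod 8 = 6 ✓, 22 mod 3 = 1 ✓

x ≡ 22 (mod 24)


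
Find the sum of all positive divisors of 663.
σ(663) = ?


Divisors of 663: 1, 3, 13, 17, 39, 51, 221, 663
Sum = 1 + 3 + 13 + 17 + 39 + 51 + 221 + 663 = 1008

σ(663) = 1008


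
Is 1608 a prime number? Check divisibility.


1608 / 2 = 804 (exact division)
1608 is NOT prime.

No, 1608 is not prime


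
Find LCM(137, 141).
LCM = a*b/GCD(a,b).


GCD(137, 141) = 1
LCM = 137*141/1 = 19317/1 = 19317

LCM = 19317


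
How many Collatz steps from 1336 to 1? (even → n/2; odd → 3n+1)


1336 → 668 → 334 → 167 → 502 → 251 → 754 → 377 → 1132 → 566 → 283 → 850 → 425 → 1276 → 638 → 319 → 958 → 479 → 1438 → 719 → 2158 → 1079 → 3238 → 1619 → 4858 → 2429 → 7288 → 3644 → 1822 → 911 → 2734 → 1367 → 4102 → 2051 → 6154 → 3077 → 9232 → 4616 → 2308 → 1154 → 577 → 1732 → 866 → 433 → 1300 → 650 → 325 → 976 → 488 → 244 → 122 → 61 → 184 → 92 → 46 → 23 → 70 → 35 → 106 → 53 → 160 → 80 → 40 → 20 → 10 → 5 → 16 → 8 → 4 → 2 → 1
Total steps = 70

70 steps


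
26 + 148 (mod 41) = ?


26 + 148 = 174
174 mod 41 = 10


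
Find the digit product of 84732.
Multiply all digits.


8 × 4 × 7 × 3 × 2 = 1344


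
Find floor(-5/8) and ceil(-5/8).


-5/8 = -0.6250
floor = -1
ceil = 0

floor = -1, ceil = 0


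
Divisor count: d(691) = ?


691 = 691^1
d(691) = (1+1) = 2

2 divisors


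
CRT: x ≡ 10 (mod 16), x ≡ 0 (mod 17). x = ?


M = 16*17 = 272
M1 = M/16 = 17, M2 = M/17 = 16
M1^(-1) mod 16 = 1, M2^(-1) mod 17 = 16
x = 10*17*1 + 0*16*16 = 170
170 mod 272 = 170
Check: 170 mod 16 = 10 ✓, 170 mod 17 = 0 ✓

x ≡ 170 (mod 272)


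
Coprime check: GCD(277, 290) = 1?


Euclidean algorithm:
290 = 1 * 277 + 13
277 = 21 * 13 + 4
13 = 3 * 4 + 1
4 = 4 * 1 + 0
GCD(277, 290) = 1

Yes, coprime (GCD = 1)


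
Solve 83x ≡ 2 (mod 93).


GCD(83, 93) = 1, unique solution
a^(-1) mod 93 = 65
x = 65 * 2 mod 93 = 37

x ≡ 37 (mod 93)


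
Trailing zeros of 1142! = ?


floor(1142/5) = 228
floor(1142/25) = 45
floor(1142/125) = 9
floor(1142/625) = 1
Total = 283

283 trailing zeros


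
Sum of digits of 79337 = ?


7 + 9 + 3 + 3 + 7 = 29


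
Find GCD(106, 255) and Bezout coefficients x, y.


Tabular extended Euclidean (each row: r = 106*s + 255*t):
r=106, s=1, t=0
r=255, s=0, t=1
q=0: r=106, s=1, t=0   [106*(1) + 255*(0) = 106]
q=2: r=43, s=-2, t=1   [106*(-2) + 255*(1) = 43]
q=2: r=20, s=5, t=-2   [106*(5) + 255*(-2) = 20]
q=2: r=3, s=-12, t=5   [106*(-12) + 255*(5) = 3]
q=6: r=2, s=77, t=-32   [106*(77) + 255*(-32) = 2]
q=1: r=1, s=-89, t=37   [106*(-89) + 255*(37) = 1]
q=2: r=0, s=255, t=-106   [106*(255) + 255*(-106) = 0]
GCD = 1; from the row with r=1: x=-89, y=37
Check: 106*(-89) + 255*(37) = -9434 + 9435 = 1

GCD = 1, x = -89, y = 37


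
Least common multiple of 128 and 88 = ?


GCD(128, 88) = 8
LCM = 128*88/8 = 11264/8 = 1408

LCM = 1408


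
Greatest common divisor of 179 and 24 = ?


179 = 7 * 24 + 11
24 = 2 * 11 + 2
11 = 5 * 2 + 1
2 = 2 * 1 + 0
GCD = 1


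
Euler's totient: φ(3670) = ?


3670 = 2 × 5 × 367
Prime factors: 2, 5, 367
φ(3670) = 3670 × (1-1/2) × (1-1/5) × (1-1/367)
= 3670 × 1/2 × 4/5 × 366/367 = 1464

φ(3670) = 1464


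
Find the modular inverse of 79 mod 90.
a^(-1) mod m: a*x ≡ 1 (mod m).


Use the extended Euclidean algorithm on (90, 79); each row r = 90*s + 79*t:
r=90, s=1, t=0
r=79, s=0, t=1
q=1: r=11, s=1, t=-1   [90*(1) + 79*(-1) = 11]
q=7: r=2, s=-7, t=8   [90*(-7) + 79*(8) = 2]
q=5: r=1, s=36, t=-41   [90*(36) + 79*(-41) = 1]
q=2: r=0, s=-79, t=90   [90*(-79) + 79*(90) = 0]
GCD = 1 with t = -41, so 79*(-41) ≡ 1 (mod 90)
Inverse = -41 mod 90 = 49
Check: 79 * 49 = 3871 ≡ 1 (mod 90)

79^(-1) ≡ 49 (mod 90)


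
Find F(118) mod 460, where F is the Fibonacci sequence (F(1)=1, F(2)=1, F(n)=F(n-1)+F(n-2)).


F(k) mod 460 for k=1..118:
1, 1, 2, 3, 5, 8, 13, 21, 34, 55, 89, 144, 233, 377, 150, 67, 217, 284, 41, 325, 366, 231, 137, 368, 45, 413, 458, 411, 409, 360, 309, 209, 58, 267, 325, 132, 457, 129, 126, 255, 381, 176, 97, 273, 370, 183, 93, 276, 369, 185, 94, 279, 373, 192, 105, 297, 402, 239, 181, 420, 141, 101, 242, 343, 125, 8, 133, 141, 274, 415, 229, 184, 413, 137, 90, 227, 317, 84, 401, 25, 426, 451, 417, 408, 365, 313, 218, 71, 289, 360, 189, 89, 278, 367, 185, 92, 277, 369, 186, 95, 281, 376, 197, 113, 310, 423, 273, 236, 49, 285, 334, 159, 33, 192, 225, 417, 182, 139
F(118) mod 460 = 139


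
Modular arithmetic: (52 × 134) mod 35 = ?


52 × 134 = 6968
6968 mod 35 = 3


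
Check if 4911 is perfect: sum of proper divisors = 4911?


Proper divisors of 4911: 1, 3, 1637
Sum = 1 + 3 + 1637 = 1641

No, 4911 is not perfect (1641 ≠ 4911)


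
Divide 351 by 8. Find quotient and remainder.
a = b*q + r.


351 = 8 * 43 + 7
Check: 344 + 7 = 351

q = 43, r = 7


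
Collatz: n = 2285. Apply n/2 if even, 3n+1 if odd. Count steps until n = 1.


2285 → 6856 → 3428 → 1714 → 857 → 2572 → 1286 → 643 → 1930 → 965 → 2896 → 1448 → 724 → 362 → 181 → 544 → 272 → 136 → 68 → 34 → 17 → 52 → 26 → 13 → 40 → 20 → 10 → 5 → 16 → 8 → 4 → 2 → 1
Total steps = 32

32 steps


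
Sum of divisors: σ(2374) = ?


Divisors of 2374: 1, 2, 1187, 2374
Sum = 1 + 2 + 1187 + 2374 = 3564

σ(2374) = 3564


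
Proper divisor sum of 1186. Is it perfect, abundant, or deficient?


Proper divisors: 1, 2, 593
Sum = 1 + 2 + 593 = 596
596 < 1186 → deficient

s(1186) = 596 (deficient)


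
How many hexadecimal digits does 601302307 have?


601302307 in base 16 = 23D72523
Number of digits = 8

8 digits (base 16)


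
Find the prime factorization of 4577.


4577 / 23 = 199
199 / 199 = 1
4577 = 23 × 199


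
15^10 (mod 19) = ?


15^1 mod 19 = 15
15^2 mod 19 = 16
15^3 mod 19 = 12
15^4 mod 19 = 9
15^5 mod 19 = 2
15^6 mod 19 = 11
15^7 mod 19 = 13
15^8 mod 19 = 5
15^9 mod 19 = 18
15^10 mod 19 = 4


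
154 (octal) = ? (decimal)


154 (base 8) = 108 (decimal)
108 (decimal) = 108 (base 10)


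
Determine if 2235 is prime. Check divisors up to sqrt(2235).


2235 / 3 = 745 (exact division)
2235 is NOT prime.

No, 2235 is not prime


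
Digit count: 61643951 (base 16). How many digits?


61643951 in base 16 = 3AC9CAF
Number of digits = 7

7 digits (base 16)


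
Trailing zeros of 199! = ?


floor(199/5) = 39
floor(199/25) = 7
floor(199/125) = 1
Total = 47

47 trailing zeros


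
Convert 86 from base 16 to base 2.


86 (base 16) = 134 (decimal)
134 (decimal) = 10000110 (base 2)


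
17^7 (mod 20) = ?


17^1 mod 20 = 17
17^2 mod 20 = 9
17^3 mod 20 = 13
17^4 mod 20 = 1
17^5 mod 20 = 17
17^6 mod 20 = 9
17^7 mod 20 = 13


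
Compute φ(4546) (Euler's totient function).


4546 = 2 × 2273
Prime factors: 2, 2273
φ(4546) = 4546 × (1-1/2) × (1-1/2273)
= 4546 × 1/2 × 2272/2273 = 2272

φ(4546) = 2272


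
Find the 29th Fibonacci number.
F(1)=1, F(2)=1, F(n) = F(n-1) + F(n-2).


Sequence: 1, 1, 2, 3, 5, 8, 13, 21, 34, 55, 89, 144, 233, 377, 610, 987, 1597, 2584, 4181, 6765, 10946, 17711, 28657, 46368, 75025, 121393, 196418, 317811, 514229
F(29) = 514229


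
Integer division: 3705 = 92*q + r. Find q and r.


3705 = 92 * 40 + 25
Check: 3680 + 25 = 3705

q = 40, r = 25


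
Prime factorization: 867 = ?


867 / 3 = 289
289 / 17 = 17
17 / 17 = 1
867 = 3 × 17^2


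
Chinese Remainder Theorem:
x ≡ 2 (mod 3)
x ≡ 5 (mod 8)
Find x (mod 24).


M = 3*8 = 24
M1 = M/3 = 8, M2 = M/8 = 3
M1^(-1) mod 3 = 2, M2^(-1) mod 8 = 3
x = 2*8*2 + 5*3*3 = 77
77 mod 24 = 5
Check: 5 mod 3 = 2 ✓, 5 mod 8 = 5 ✓

x ≡ 5 (mod 24)


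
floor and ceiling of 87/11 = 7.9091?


87/11 = 7.9091
floor = 7
ceil = 8

floor = 7, ceil = 8


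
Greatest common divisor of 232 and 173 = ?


232 = 1 * 173 + 59
173 = 2 * 59 + 55
59 = 1 * 55 + 4
55 = 13 * 4 + 3
4 = 1 * 3 + 1
3 = 3 * 1 + 0
GCD = 1


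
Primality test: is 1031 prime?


Check divisors up to sqrt(1031) = 32.1092
No divisors found.
1031 is prime.

Yes, 1031 is prime


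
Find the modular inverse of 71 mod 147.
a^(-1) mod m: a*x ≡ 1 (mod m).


Use the extended Euclidean algorithm on (147, 71); each row r = 147*s + 71*t:
r=147, s=1, t=0
r=71, s=0, t=1
q=2: r=5, s=1, t=-2   [147*(1) + 71*(-2) = 5]
q=14: r=1, s=-14, t=29   [147*(-14) + 71*(29) = 1]
q=5: r=0, s=71, t=-147   [147*(71) + 71*(-147) = 0]
GCD = 1 with t = 29, so 71*(29) ≡ 1 (mod 147)
Inverse = 29 mod 147 = 29
Check: 71 * 29 = 2059 ≡ 1 (mod 147)

71^(-1) ≡ 29 (mod 147)


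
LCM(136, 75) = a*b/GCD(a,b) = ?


GCD(136, 75) = 1
LCM = 136*75/1 = 10200/1 = 10200

LCM = 10200


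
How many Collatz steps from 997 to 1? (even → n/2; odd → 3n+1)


997 → 2992 → 1496 → 748 → 374 → 187 → 562 → 281 → 844 → 422 → 211 → 634 → 317 → 952 → 476 → 238 → 119 → 358 → 179 → 538 → 269 → 808 → 404 → 202 → 101 → 304 → 152 → 76 → 38 → 19 → 58 → 29 → 88 → 44 → 22 → 11 → 34 → 17 → 52 → 26 → 13 → 40 → 20 → 10 → 5 → 16 → 8 → 4 → 2 → 1
Total steps = 49

49 steps


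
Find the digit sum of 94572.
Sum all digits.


9 + 4 + 5 + 7 + 2 = 27


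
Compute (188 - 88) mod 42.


188 - 88 = 100
100 mod 42 = 16


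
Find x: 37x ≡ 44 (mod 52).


GCD(37, 52) = 1, unique solution
a^(-1) mod 52 = 45
x = 45 * 44 mod 52 = 4

x ≡ 4 (mod 52)


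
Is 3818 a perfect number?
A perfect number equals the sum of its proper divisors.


Proper divisors of 3818: 1, 2, 23, 46, 83, 166, 1909
Sum = 1 + 2 + 23 + 46 + 83 + 166 + 1909 = 2230

No, 3818 is not perfect (2230 ≠ 3818)


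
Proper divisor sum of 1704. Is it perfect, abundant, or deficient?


Proper divisors: 1, 2, 3, 4, 6, 8, 12, 24, 71, 142, 213, 284, 426, 568, 852
Sum = 1 + 2 + 3 + 4 + 6 + 8 + 12 + 24 + 71 + 142 + 213 + 284 + 426 + 568 + 852 = 2616
2616 > 1704 → abundant

s(1704) = 2616 (abundant)


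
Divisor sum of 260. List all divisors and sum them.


Divisors of 260: 1, 2, 4, 5, 10, 13, 20, 26, 52, 65, 130, 260
Sum = 1 + 2 + 4 + 5 + 10 + 13 + 20 + 26 + 52 + 65 + 130 + 260 = 588

σ(260) = 588


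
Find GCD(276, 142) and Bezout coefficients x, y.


Tabular extended Euclidean (each row: r = 276*s + 142*t):
r=276, s=1, t=0
r=142, s=0, t=1
q=1: r=134, s=1, t=-1   [276*(1) + 142*(-1) = 134]
q=1: r=8, s=-1, t=2   [276*(-1) + 142*(2) = 8]
q=16: r=6, s=17, t=-33   [276*(17) + 142*(-33) = 6]
q=1: r=2, s=-18, t=35   [276*(-18) + 142*(35) = 2]
q=3: r=0, s=71, t=-138   [276*(71) + 142*(-138) = 0]
GCD = 2; from the row with r=2: x=-18, y=35
Check: 276*(-18) + 142*(35) = -4968 + 4970 = 2

GCD = 2, x = -18, y = 35


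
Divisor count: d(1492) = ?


1492 = 2^2 × 373^1
d(1492) = (2+1) × (1+1) = 6

6 divisors


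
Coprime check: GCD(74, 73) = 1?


Euclidean algorithm:
74 = 1 * 73 + 1
73 = 73 * 1 + 0
GCD(74, 73) = 1

Yes, coprime (GCD = 1)


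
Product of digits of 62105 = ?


6 × 2 × 1 × 0 × 5 = 0


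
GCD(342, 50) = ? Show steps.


342 = 6 * 50 + 42
50 = 1 * 42 + 8
42 = 5 * 8 + 2
8 = 4 * 2 + 0
GCD = 2


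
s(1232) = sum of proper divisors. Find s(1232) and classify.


Proper divisors: 1, 2, 4, 7, 8, 11, 14, 16, 22, 28, 44, 56, 77, 88, 112, 154, 176, 308, 616
Sum = 1 + 2 + 4 + 7 + 8 + 11 + 14 + 16 + 22 + 28 + 44 + 56 + 77 + 88 + 112 + 154 + 176 + 308 + 616 = 1744
1744 > 1232 → abundant

s(1232) = 1744 (abundant)


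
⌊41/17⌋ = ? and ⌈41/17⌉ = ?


41/17 = 2.4118
floor = 2
ceil = 3

floor = 2, ceil = 3


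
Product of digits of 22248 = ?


2 × 2 × 2 × 4 × 8 = 256


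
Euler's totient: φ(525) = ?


525 = 3 × 5^2 × 7
Prime factors: 3, 5, 7
φ(525) = 525 × (1-1/3) × (1-1/5) × (1-1/7)
= 525 × 2/3 × 4/5 × 6/7 = 240

φ(525) = 240


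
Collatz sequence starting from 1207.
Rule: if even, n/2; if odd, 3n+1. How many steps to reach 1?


1207 → 3622 → 1811 → 5434 → 2717 → 8152 → 4076 → 2038 → 1019 → 3058 → 1529 → 4588 → 2294 → 1147 → 3442 → 1721 → 5164 → 2582 → 1291 → 3874 → 1937 → 5812 → 2906 → 1453 → 4360 → 2180 → 1090 → 545 → 1636 → 818 → 409 → 1228 → 614 → 307 → 922 → 461 → 1384 → 692 → 346 → 173 → 520 → 260 → 130 → 65 → 196 → 98 → 49 → 148 → 74 → 37 → 112 → 56 → 28 → 14 → 7 → 22 → 11 → 34 → 17 → 52 → 26 → 13 → 40 → 20 → 10 → 5 → 16 → 8 → 4 → 2 → 1
Total steps = 70

70 steps


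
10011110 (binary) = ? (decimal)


10011110 (base 2) = 158 (decimal)
158 (decimal) = 158 (base 10)


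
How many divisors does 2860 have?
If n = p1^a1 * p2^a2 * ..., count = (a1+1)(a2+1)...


2860 = 2^2 × 5^1 × 11^1 × 13^1
d(2860) = (2+1) × (1+1) × (1+1) × (1+1) = 24

24 divisors


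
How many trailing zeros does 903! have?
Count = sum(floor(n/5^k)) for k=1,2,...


floor(903/5) = 180
floor(903/25) = 36
floor(903/125) = 7
floor(903/625) = 1
Total = 224

224 trailing zeros


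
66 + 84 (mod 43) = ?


66 + 84 = 150
150 mod 43 = 21


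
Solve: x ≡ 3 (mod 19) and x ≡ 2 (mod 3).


M = 19*3 = 57
M1 = M/19 = 3, M2 = M/3 = 19
M1^(-1) mod 19 = 13, M2^(-1) mod 3 = 1
x = 3*3*13 + 2*19*1 = 155
155 mod 57 = 41
Check: 41 mod 19 = 3 ✓, 41 mod 3 = 2 ✓

x ≡ 41 (mod 57)


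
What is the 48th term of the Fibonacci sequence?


Sequence: 1, 1, 2, 3, 5, 8, 13, 21, 34, 55, 89, 144, 233, 377, 610, 987, 1597, 2584, 4181, 6765, 10946, 17711, 28657, 46368, 75025, 121393, 196418, 317811, 514229, 832040, 1346269, 2178309, 3524578, 5702887, 9227465, 14930352, 24157817, 39088169, 63245986, 102334155, 165580141, 267914296, 433494437, 701408733, 1134903170, 1836311903, 2971215073, 4807526976
F(48) = 4807526976


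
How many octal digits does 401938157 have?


401938157 in base 8 = 2775213355
Number of digits = 10

10 digits (base 8)


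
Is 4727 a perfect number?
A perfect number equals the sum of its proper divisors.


Proper divisors of 4727: 1, 29, 163
Sum = 1 + 29 + 163 = 193

No, 4727 is not perfect (193 ≠ 4727)


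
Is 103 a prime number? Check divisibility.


Check divisors up to sqrt(103) = 10.1489
No divisors found.
103 is prime.

Yes, 103 is prime


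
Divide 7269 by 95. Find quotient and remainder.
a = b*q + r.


7269 = 95 * 76 + 49
Check: 7220 + 49 = 7269

q = 76, r = 49


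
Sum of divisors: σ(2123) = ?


Divisors of 2123: 1, 11, 193, 2123
Sum = 1 + 11 + 193 + 2123 = 2328

σ(2123) = 2328


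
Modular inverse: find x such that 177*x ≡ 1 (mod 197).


Use the extended Euclidean algorithm on (197, 177); each row r = 197*s + 177*t:
r=197, s=1, t=0
r=177, s=0, t=1
q=1: r=20, s=1, t=-1   [197*(1) + 177*(-1) = 20]
q=8: r=17, s=-8, t=9   [197*(-8) + 177*(9) = 17]
q=1: r=3, s=9, t=-10   [197*(9) + 177*(-10) = 3]
q=5: r=2, s=-53, t=59   [197*(-53) + 177*(59) = 2]
q=1: r=1, s=62, t=-69   [197*(62) + 177*(-69) = 1]
q=2: r=0, s=-177, t=197   [197*(-177) + 177*(197) = 0]
GCD = 1 with t = -69, so 177*(-69) ≡ 1 (mod 197)
Inverse = -69 mod 197 = 128
Check: 177 * 128 = 22656 ≡ 1 (mod 197)

177^(-1) ≡ 128 (mod 197)


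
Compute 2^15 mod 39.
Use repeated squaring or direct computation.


2^1 mod 39 = 2
2^2 mod 39 = 4
2^3 mod 39 = 8
2^4 mod 39 = 16
2^5 mod 39 = 32
2^6 mod 39 = 25
2^7 mod 39 = 11
2^8 mod 39 = 22
2^9 mod 39 = 5
2^10 mod 39 = 10
2^11 mod 39 = 20
2^12 mod 39 = 1
2^13 mod 39 = 2
2^14 mod 39 = 4
2^15 mod 39 = 8


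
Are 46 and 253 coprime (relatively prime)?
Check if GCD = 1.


Euclidean algorithm:
253 = 5 * 46 + 23
46 = 2 * 23 + 0
GCD(46, 253) = 23

No, not coprime (GCD = 23)


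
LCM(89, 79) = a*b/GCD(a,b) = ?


GCD(89, 79) = 1
LCM = 89*79/1 = 7031/1 = 7031

LCM = 7031


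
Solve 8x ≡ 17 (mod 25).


GCD(8, 25) = 1, unique solution
a^(-1) mod 25 = 22
x = 22 * 17 mod 25 = 24

x ≡ 24 (mod 25)


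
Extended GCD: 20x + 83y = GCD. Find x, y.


Tabular extended Euclidean (each row: r = 20*s + 83*t):
r=20, s=1, t=0
r=83, s=0, t=1
q=0: r=20, s=1, t=0   [20*(1) + 83*(0) = 20]
q=4: r=3, s=-4, t=1   [20*(-4) + 83*(1) = 3]
q=6: r=2, s=25, t=-6   [20*(25) + 83*(-6) = 2]
q=1: r=1, s=-29, t=7   [20*(-29) + 83*(7) = 1]
q=2: r=0, s=83, t=-20   [20*(83) + 83*(-20) = 0]
GCD = 1; from the row with r=1: x=-29, y=7
Check: 20*(-29) + 83*(7) = -580 + 581 = 1

GCD = 1, x = -29, y = 7


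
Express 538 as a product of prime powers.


538 / 2 = 269
269 / 269 = 1
538 = 2 × 269


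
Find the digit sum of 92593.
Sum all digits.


9 + 2 + 5 + 9 + 3 = 28


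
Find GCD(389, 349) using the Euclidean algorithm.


389 = 1 * 349 + 40
349 = 8 * 40 + 29
40 = 1 * 29 + 11
29 = 2 * 11 + 7
11 = 1 * 7 + 4
7 = 1 * 4 + 3
4 = 1 * 3 + 1
3 = 3 * 1 + 0
GCD = 1


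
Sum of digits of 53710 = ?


5 + 3 + 7 + 1 + 0 = 16


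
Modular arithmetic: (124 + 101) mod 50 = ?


124 + 101 = 225
225 mod 50 = 25


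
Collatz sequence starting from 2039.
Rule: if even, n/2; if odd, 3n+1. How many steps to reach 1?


2039 → 6118 → 3059 → 9178 → 4589 → 13768 → 6884 → 3442 → 1721 → 5164 → 2582 → 1291 → 3874 → 1937 → 5812 → 2906 → 1453 → 4360 → 2180 → 1090 → 545 → 1636 → 818 → 409 → 1228 → 614 → 307 → 922 → 461 → 1384 → 692 → 346 → 173 → 520 → 260 → 130 → 65 → 196 → 98 → 49 → 148 → 74 → 37 → 112 → 56 → 28 → 14 → 7 → 22 → 11 → 34 → 17 → 52 → 26 → 13 → 40 → 20 → 10 → 5 → 16 → 8 → 4 → 2 → 1
Total steps = 63

63 steps


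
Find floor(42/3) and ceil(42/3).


42/3 = 14.0000
floor = 14
ceil = 14

floor = 14, ceil = 14


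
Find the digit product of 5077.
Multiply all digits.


5 × 0 × 7 × 7 = 0


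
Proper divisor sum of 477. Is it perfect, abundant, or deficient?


Proper divisors: 1, 3, 9, 53, 159
Sum = 1 + 3 + 9 + 53 + 159 = 225
225 < 477 → deficient

s(477) = 225 (deficient)


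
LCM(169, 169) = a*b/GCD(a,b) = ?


GCD(169, 169) = 169
LCM = 169*169/169 = 28561/169 = 169

LCM = 169


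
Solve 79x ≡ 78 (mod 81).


GCD(79, 81) = 1, unique solution
a^(-1) mod 81 = 40
x = 40 * 78 mod 81 = 42

x ≡ 42 (mod 81)


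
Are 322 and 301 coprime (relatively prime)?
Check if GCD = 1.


Euclidean algorithm:
322 = 1 * 301 + 21
301 = 14 * 21 + 7
21 = 3 * 7 + 0
GCD(322, 301) = 7

No, not coprime (GCD = 7)


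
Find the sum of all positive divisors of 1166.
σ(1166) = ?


Divisors of 1166: 1, 2, 11, 22, 53, 106, 583, 1166
Sum = 1 + 2 + 11 + 22 + 53 + 106 + 583 + 1166 = 1944

σ(1166) = 1944


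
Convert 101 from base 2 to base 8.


101 (base 2) = 5 (decimal)
5 (decimal) = 5 (base 8)


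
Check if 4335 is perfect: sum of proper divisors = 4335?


Proper divisors of 4335: 1, 3, 5, 15, 17, 51, 85, 255, 289, 867, 1445
Sum = 1 + 3 + 5 + 15 + 17 + 51 + 85 + 255 + 289 + 867 + 1445 = 3033

No, 4335 is not perfect (3033 ≠ 4335)


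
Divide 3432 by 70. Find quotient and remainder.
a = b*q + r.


3432 = 70 * 49 + 2
Check: 3430 + 2 = 3432

q = 49, r = 2


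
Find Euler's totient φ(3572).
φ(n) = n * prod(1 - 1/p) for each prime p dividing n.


3572 = 2^2 × 19 × 47
Prime factors: 2, 19, 47
φ(3572) = 3572 × (1-1/2) × (1-1/19) × (1-1/47)
= 3572 × 1/2 × 18/19 × 46/47 = 1656

φ(3572) = 1656


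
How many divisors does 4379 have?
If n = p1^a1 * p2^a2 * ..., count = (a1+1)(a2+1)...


4379 = 29^1 × 151^1
d(4379) = (1+1) × (1+1) = 4

4 divisors


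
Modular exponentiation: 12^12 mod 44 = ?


12^1 mod 44 = 12
12^2 mod 44 = 12
12^3 mod 44 = 12
12^4 mod 44 = 12
12^5 mod 44 = 12
12^6 mod 44 = 12
12^7 mod 44 = 12
12^8 mod 44 = 12
12^9 mod 44 = 12
12^10 mod 44 = 12
12^11 mod 44 = 12
12^12 mod 44 = 12


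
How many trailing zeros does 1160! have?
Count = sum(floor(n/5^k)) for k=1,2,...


floor(1160/5) = 232
floor(1160/25) = 46
floor(1160/125) = 9
floor(1160/625) = 1
Total = 288

288 trailing zeros


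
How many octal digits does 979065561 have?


979065561 in base 8 = 7226655331
Number of digits = 10

10 digits (base 8)


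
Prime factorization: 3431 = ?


3431 / 47 = 73
73 / 73 = 1
3431 = 47 × 73


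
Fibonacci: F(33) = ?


Sequence: 1, 1, 2, 3, 5, 8, 13, 21, 34, 55, 89, 144, 233, 377, 610, 987, 1597, 2584, 4181, 6765, 10946, 17711, 28657, 46368, 75025, 121393, 196418, 317811, 514229, 832040, 1346269, 2178309, 3524578
F(33) = 3524578


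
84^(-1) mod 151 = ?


Use the extended Euclidean algorithm on (151, 84); each row r = 151*s + 84*t:
r=151, s=1, t=0
r=84, s=0, t=1
q=1: r=67, s=1, t=-1   [151*(1) + 84*(-1) = 67]
q=1: r=17, s=-1, t=2   [151*(-1) + 84*(2) = 17]
q=3: r=16, s=4, t=-7   [151*(4) + 84*(-7) = 16]
q=1: r=1, s=-5, t=9   [151*(-5) + 84*(9) = 1]
q=16: r=0, s=84, t=-151   [151*(84) + 84*(-151) = 0]
GCD = 1 with t = 9, so 84*(9) ≡ 1 (mod 151)
Inverse = 9 mod 151 = 9
Check: 84 * 9 = 756 ≡ 1 (mod 151)

84^(-1) ≡ 9 (mod 151)


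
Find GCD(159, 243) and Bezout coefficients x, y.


Tabular extended Euclidean (each row: r = 159*s + 243*t):
r=159, s=1, t=0
r=243, s=0, t=1
q=0: r=159, s=1, t=0   [159*(1) + 243*(0) = 159]
q=1: r=84, s=-1, t=1   [159*(-1) + 243*(1) = 84]
q=1: r=75, s=2, t=-1   [159*(2) + 243*(-1) = 75]
q=1: r=9, s=-3, t=2   [159*(-3) + 243*(2) = 9]
q=8: r=3, s=26, t=-17   [159*(26) + 243*(-17) = 3]
q=3: r=0, s=-81, t=53   [159*(-81) + 243*(53) = 0]
GCD = 3; from the row with r=3: x=26, y=-17
Check: 159*(26) + 243*(-17) = 4134 - 4131 = 3

GCD = 3, x = 26, y = -17


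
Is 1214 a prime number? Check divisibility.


1214 / 2 = 607 (exact division)
1214 is NOT prime.

No, 1214 is not prime


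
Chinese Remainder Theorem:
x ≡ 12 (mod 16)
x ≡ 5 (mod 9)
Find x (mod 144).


M = 16*9 = 144
M1 = M/16 = 9, M2 = M/9 = 16
M1^(-1) mod 16 = 9, M2^(-1) mod 9 = 4
x = 12*9*9 + 5*16*4 = 1292
1292 mod 144 = 140
Check: 140 mod 16 = 12 ✓, 140 mod 9 = 5 ✓

x ≡ 140 (mod 144)


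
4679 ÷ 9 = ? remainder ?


4679 = 9 * 519 + 8
Check: 4671 + 8 = 4679

q = 519, r = 8


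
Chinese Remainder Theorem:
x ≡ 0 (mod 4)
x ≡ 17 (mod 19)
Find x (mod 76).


M = 4*19 = 76
M1 = M/4 = 19, M2 = M/19 = 4
M1^(-1) mod 4 = 3, M2^(-1) mod 19 = 5
x = 0*19*3 + 17*4*5 = 340
340 mod 76 = 36
Check: 36 mod 4 = 0 ✓, 36 mod 19 = 17 ✓

x ≡ 36 (mod 76)


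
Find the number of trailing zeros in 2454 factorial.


floor(2454/5) = 490
floor(2454/25) = 98
floor(2454/125) = 19
floor(2454/625) = 3
Total = 610

610 trailing zeros


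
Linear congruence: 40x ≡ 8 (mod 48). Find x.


GCD(40, 48) = 8 divides 8
Divide: 5x ≡ 1 (mod 6)
x ≡ 5 (mod 6)


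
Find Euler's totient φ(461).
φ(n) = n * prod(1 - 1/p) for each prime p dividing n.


461 = 461
Prime factors: 461
φ(461) = 461 × (1-1/461)
= 461 × 460/461 = 460

φ(461) = 460


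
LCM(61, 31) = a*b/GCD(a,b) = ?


GCD(61, 31) = 1
LCM = 61*31/1 = 1891/1 = 1891

LCM = 1891


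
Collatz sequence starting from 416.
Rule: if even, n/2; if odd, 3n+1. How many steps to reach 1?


416 → 208 → 104 → 52 → 26 → 13 → 40 → 20 → 10 → 5 → 16 → 8 → 4 → 2 → 1
Total steps = 14

14 steps


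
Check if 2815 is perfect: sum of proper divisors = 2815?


Proper divisors of 2815: 1, 5, 563
Sum = 1 + 5 + 563 = 569

No, 2815 is not perfect (569 ≠ 2815)


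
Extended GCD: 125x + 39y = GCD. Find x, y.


Tabular extended Euclidean (each row: r = 125*s + 39*t):
r=125, s=1, t=0
r=39, s=0, t=1
q=3: r=8, s=1, t=-3   [125*(1) + 39*(-3) = 8]
q=4: r=7, s=-4, t=13   [125*(-4) + 39*(13) = 7]
q=1: r=1, s=5, t=-16   [125*(5) + 39*(-16) = 1]
q=7: r=0, s=-39, t=125   [125*(-39) + 39*(125) = 0]
GCD = 1; from the row with r=1: x=5, y=-16
Check: 125*(5) + 39*(-16) = 625 - 624 = 1

GCD = 1, x = 5, y = -16


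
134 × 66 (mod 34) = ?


134 × 66 = 8844
8844 mod 34 = 4


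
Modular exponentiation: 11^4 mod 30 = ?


11^1 mod 30 = 11
11^2 mod 30 = 1
11^3 mod 30 = 11
11^4 mod 30 = 1


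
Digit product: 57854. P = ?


5 × 7 × 8 × 5 × 4 = 5600


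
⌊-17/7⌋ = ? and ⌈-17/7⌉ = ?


-17/7 = -2.4286
floor = -3
ceil = -2

floor = -3, ceil = -2


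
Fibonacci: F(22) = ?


Sequence: 1, 1, 2, 3, 5, 8, 13, 21, 34, 55, 89, 144, 233, 377, 610, 987, 1597, 2584, 4181, 6765, 10946, 17711
F(22) = 17711
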